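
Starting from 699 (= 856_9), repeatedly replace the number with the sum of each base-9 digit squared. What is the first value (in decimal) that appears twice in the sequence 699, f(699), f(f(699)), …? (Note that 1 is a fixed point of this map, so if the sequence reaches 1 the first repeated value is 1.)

1

699 = (8,5,6)_9 → 125
125 = (1,4,8)_9 → 81
81 = (1,0,0)_9 → 1  — reached the fixed point 1.
1 → 1, so 1 is the first repeated value.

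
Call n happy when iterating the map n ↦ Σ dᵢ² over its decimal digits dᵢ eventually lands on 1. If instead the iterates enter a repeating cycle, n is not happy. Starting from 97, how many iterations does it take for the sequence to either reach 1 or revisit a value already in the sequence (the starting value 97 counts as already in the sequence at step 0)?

97 → 9² + 7² = 81 + 49 = 130
130 → 1² + 3² + 0² = 1 + 9 + 0 = 10
10 → 1² + 0² = 1 + 0 = 1  — reached 1.
That took 3 steps.

3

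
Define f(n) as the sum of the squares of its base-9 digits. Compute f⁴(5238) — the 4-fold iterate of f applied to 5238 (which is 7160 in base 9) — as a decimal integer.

74

5238 = (7,1,6,0)_9 → 7² + 1² + 6² + 0² = 86
86 = (1,0,5)_9 → 1² + 0² + 5² = 26
26 = (2,8)_9 → 2² + 8² = 68
68 = (7,5)_9 → 7² + 5² = 74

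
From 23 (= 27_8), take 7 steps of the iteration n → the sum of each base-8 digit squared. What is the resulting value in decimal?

23 = (2,7)_8 → 2² + 7² = 53
53 = (6,5)_8 → 6² + 5² = 61
61 = (7,5)_8 → 7² + 5² = 74
74 = (1,1,2)_8 → 1² + 1² + 2² = 6
6 = (6)_8 → 6² = 36
36 = (4,4)_8 → 4² + 4² = 32
32 = (4,0)_8 → 4² + 0² = 16

16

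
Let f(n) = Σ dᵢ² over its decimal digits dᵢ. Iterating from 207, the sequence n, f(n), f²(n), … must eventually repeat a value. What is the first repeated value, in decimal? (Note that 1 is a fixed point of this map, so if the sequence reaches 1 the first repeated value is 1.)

207 → 2² + 0² + 7² = 53
53 → 5² + 3² = 34
34 → 3² + 4² = 25
25 → 2² + 5² = 29
29 → 2² + 9² = 85
85 → 8² + 5² = 89
89 → 8² + 9² = 145
145 → 1² + 4² + 5² = 42
42 → 4² + 2² = 20
20 → 2² + 0² = 4
4 → 4² = 16
16 → 1² + 6² = 37
37 → 3² + 7² = 58
58 → 5² + 8² = 89  — 89 already appeared earlier.

89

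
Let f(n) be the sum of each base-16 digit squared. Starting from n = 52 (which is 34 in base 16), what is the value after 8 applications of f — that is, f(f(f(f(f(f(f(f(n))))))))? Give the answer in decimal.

181

52 = (3,4)_16 → 3² + 4² = 25
25 = (1,9)_16 → 1² + 9² = 82
82 = (5,2)_16 → 5² + 2² = 29
29 = (1,13)_16 → 1² + 13² = 170
170 = (10,10)_16 → 10² + 10² = 200
200 = (12,8)_16 → 12² + 8² = 208
208 = (13,0)_16 → 13² + 0² = 169
169 = (10,9)_16 → 10² + 9² = 181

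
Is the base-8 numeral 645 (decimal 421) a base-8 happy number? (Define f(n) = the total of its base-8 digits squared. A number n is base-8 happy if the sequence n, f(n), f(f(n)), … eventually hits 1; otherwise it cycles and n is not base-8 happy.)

base-8 happy

421 = (6,4,5)_8 → 6² + 4² + 5² = 36 + 16 + 25 = 77
77 = (1,1,5)_8 → 1² + 1² + 5² = 1 + 1 + 25 = 27
27 = (3,3)_8 → 3² + 3² = 9 + 9 = 18
18 = (2,2)_8 → 2² + 2² = 4 + 4 = 8
8 = (1,0)_8 → 1² + 0² = 1 + 0 = 1  — reached 1.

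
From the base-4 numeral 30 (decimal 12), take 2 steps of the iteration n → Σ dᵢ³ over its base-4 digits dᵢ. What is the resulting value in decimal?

36

12 = (3,0)_4 → 3³ + 0³ = 27 + 0 = 27
27 = (1,2,3)_4 → 1³ + 2³ + 3³ = 1 + 8 + 27 = 36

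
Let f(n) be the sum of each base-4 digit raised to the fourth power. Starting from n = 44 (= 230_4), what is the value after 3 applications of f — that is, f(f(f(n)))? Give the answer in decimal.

44 = (2,3,0)_4 → 97
97 = (1,2,0,1)_4 → 18
18 = (1,0,2)_4 → 17

17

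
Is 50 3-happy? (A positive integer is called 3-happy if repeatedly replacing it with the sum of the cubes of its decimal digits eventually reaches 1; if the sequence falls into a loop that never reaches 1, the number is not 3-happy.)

50 → 125
125 → 134
134 → 92
92 → 737
737 → 713
713 → 371
371 → 371  — 371 already seen; the sequence cycles without reaching 1.

not 3-happy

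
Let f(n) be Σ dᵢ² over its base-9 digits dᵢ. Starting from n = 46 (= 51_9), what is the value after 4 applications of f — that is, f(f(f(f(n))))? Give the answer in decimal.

68

46 = (5,1)_9 → 5² + 1² = 26
26 = (2,8)_9 → 2² + 8² = 68
68 = (7,5)_9 → 7² + 5² = 74
74 = (8,2)_9 → 8² + 2² = 68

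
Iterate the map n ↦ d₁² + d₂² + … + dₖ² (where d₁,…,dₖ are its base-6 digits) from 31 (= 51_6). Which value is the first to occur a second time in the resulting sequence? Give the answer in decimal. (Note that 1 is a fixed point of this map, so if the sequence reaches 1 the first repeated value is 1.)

31 = (5,1)_6 → 5² + 1² = 25 + 1 = 26
26 = (4,2)_6 → 4² + 2² = 16 + 4 = 20
20 = (3,2)_6 → 3² + 2² = 9 + 4 = 13
13 = (2,1)_6 → 2² + 1² = 4 + 1 = 5
5 = (5)_6 → 5² = 25
25 = (4,1)_6 → 4² + 1² = 16 + 1 = 17
17 = (2,5)_6 → 2² + 5² = 4 + 25 = 29
29 = (4,5)_6 → 4² + 5² = 16 + 25 = 41
41 = (1,0,5)_6 → 1² + 0² + 5² = 1 + 0 + 25 = 26  — 26 already appeared earlier.

26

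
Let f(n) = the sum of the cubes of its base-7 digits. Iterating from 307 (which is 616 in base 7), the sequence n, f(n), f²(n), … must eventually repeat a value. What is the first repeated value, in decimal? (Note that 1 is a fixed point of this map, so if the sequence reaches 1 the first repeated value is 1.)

1

307 = (6,1,6)_7 → 6³ + 1³ + 6³ = 433
433 = (1,1,5,6)_7 → 1³ + 1³ + 5³ + 6³ = 343
343 = (1,0,0,0)_7 → 1³ + 0³ + 0³ + 0³ = 1  — reached the fixed point 1.
1 → 1, so 1 is the first repeated value.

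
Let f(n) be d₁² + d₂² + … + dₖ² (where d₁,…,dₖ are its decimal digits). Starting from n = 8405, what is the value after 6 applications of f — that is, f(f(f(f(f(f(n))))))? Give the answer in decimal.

58

8405 → 8² + 4² + 0² + 5² = 64 + 16 + 0 + 25 = 105
105 → 1² + 0² + 5² = 1 + 0 + 25 = 26
26 → 2² + 6² = 4 + 36 = 40
40 → 4² + 0² = 16 + 0 = 16
16 → 1² + 6² = 1 + 36 = 37
37 → 3² + 7² = 9 + 49 = 58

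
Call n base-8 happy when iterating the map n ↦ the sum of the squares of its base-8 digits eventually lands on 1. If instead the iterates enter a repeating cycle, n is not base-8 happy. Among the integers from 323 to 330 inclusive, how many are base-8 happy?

1

323: 323 → 34 → 20 → 20  (repeats 20)
324: 324 → 41 → 26 → 13 → 26  (repeats 26)
325: 325 → 50 → 40 → 25 → 10 → 5 → 25  (repeats 25)
326: 326 → 61 → 74 → 6 → 36 → 32 → 16 → 4 → 16  (repeats 16)
327: 327 → 74 → 6 → 36 → 32 → 16 → 4 → 16  (repeats 16)
328: 328 → 26 → 13 → 26  (repeats 26)
329: 329 → 27 → 18 → 8 → 1  (reaches 1)
330: 330 → 30 → 45 → 50 → 40 → 25 → 10 → 5 → 25  (repeats 25)
base-8 happy: 329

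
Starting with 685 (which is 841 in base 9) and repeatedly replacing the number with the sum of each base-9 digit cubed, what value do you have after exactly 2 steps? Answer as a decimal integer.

345

685 = (8,4,1)_9 → 8³ + 4³ + 1³ = 512 + 64 + 1 = 577
577 = (7,1,1)_9 → 7³ + 1³ + 1³ = 343 + 1 + 1 = 345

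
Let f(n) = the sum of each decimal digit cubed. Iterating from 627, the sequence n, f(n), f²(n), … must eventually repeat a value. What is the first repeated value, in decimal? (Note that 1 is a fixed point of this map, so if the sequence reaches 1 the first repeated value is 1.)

627 → 567
567 → 684
684 → 792
792 → 1080
1080 → 513
513 → 153
153 → 153  — 153 already appeared earlier.

153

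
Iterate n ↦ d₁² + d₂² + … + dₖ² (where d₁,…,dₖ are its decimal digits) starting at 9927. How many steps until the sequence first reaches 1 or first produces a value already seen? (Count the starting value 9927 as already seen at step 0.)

15

9927 → 9² + 9² + 2² + 7² = 215
215 → 2² + 1² + 5² = 30
30 → 3² + 0² = 9
9 → 9² = 81
81 → 8² + 1² = 65
65 → 6² + 5² = 61
61 → 6² + 1² = 37
37 → 3² + 7² = 58
58 → 5² + 8² = 89
89 → 8² + 9² = 145
145 → 1² + 4² + 5² = 42
42 → 4² + 2² = 20
20 → 2² + 0² = 4
4 → 4² = 16
16 → 1² + 6² = 37  — 37 repeats.
That took 15 steps.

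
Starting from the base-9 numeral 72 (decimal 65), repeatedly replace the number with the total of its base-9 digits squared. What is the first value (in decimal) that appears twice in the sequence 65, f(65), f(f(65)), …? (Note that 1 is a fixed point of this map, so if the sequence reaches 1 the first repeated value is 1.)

65

65 = (7,2)_9 → 53
53 = (5,8)_9 → 89
89 = (1,0,8)_9 → 65  — 65 already appeared earlier.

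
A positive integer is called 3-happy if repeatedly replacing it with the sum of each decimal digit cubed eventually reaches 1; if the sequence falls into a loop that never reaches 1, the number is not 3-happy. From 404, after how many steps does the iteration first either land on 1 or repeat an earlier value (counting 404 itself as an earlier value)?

8

404 → 128
128 → 521
521 → 134
134 → 92
92 → 737
737 → 713
713 → 371
371 → 371  — 371 repeats.
That took 8 steps.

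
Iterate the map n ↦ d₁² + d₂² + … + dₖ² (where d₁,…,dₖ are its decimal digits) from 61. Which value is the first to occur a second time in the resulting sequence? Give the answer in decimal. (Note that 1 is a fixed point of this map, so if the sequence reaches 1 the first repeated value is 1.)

61 → 6² + 1² = 36 + 1 = 37
37 → 3² + 7² = 9 + 49 = 58
58 → 5² + 8² = 25 + 64 = 89
89 → 8² + 9² = 64 + 81 = 145
145 → 1² + 4² + 5² = 1 + 16 + 25 = 42
42 → 4² + 2² = 16 + 4 = 20
20 → 2² + 0² = 4 + 0 = 4
4 → 4² = 16
16 → 1² + 6² = 1 + 36 = 37  — 37 already appeared earlier.

37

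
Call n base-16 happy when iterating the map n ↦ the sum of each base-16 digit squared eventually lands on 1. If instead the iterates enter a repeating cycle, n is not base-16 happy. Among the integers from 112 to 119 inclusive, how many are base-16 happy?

112: 112 → 49 → 10 → 100 → 52 → 25 → 82 → 29 → 170 → 200 → 208 → 169 → 181 → 146 → 85 → 50 → 13 → 169  (repeats 169)
113: 113 → 50 → 13 → 169 → 181 → 146 → 85 → 50  (repeats 50)
114: 114 → 53 → 34 → 8 → 64 → 16 → 1  (reaches 1)
115: 115 → 58 → 109 → 205 → 313 → 91 → 146 → 85 → 50 → 13 → 169 → 181 → 146  (repeats 146)
116: 116 → 65 → 17 → 2 → 4 → 16 → 1  (reaches 1)
117: 117 → 74 → 116 → 65 → 17 → 2 → 4 → 16 → 1  (reaches 1)
118: 118 → 85 → 50 → 13 → 169 → 181 → 146 → 85  (repeats 85)
119: 119 → 98 → 40 → 68 → 32 → 4 → 16 → 1  (reaches 1)
base-16 happy: 114, 116, 117, 119

4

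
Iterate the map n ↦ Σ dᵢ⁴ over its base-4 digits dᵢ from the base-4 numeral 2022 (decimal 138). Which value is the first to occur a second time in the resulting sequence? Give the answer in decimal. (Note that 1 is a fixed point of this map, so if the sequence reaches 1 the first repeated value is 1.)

81

138 = (2,0,2,2)_4 → 2⁴ + 0⁴ + 2⁴ + 2⁴ = 16 + 0 + 16 + 16 = 48
48 = (3,0,0)_4 → 3⁴ + 0⁴ + 0⁴ = 81 + 0 + 0 = 81
81 = (1,1,0,1)_4 → 1⁴ + 1⁴ + 0⁴ + 1⁴ = 1 + 1 + 0 + 1 = 3
3 = (3)_4 → 3⁴ = 81  — 81 already appeared earlier.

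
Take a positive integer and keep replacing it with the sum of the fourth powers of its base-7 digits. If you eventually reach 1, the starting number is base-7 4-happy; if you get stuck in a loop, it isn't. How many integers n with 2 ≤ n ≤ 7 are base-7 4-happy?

2: 2 → 16 → 32 → 512 → 164 → 178 → 418 → 708 → 98 → 16  (repeats 16)
3: 3 → 81 → 513 → 179 → 593 → 1251 → 1043 → 97 → 2593 → 1459 → 963 → 1153 → 803 → 673 → 1923 → 1507 → 913 → 609 → 707 → 97  (repeats 97)
4: 4 → 256 → 882 → 272 → 2002 → 2546 → 1938 → 2258 → 1808 → 1938  (repeats 1938)
5: 5 → 625 → 1267 → 1633 → 913 → 609 → 707 → 97 → 2593 → 1459 → 963 → 1153 → 803 → 673 → 1923 → 1507 → 913  (repeats 913)
6: 6 → 1296 → 788 → 288 → 1922 → 1138 → 354 → 258 → 1922  (repeats 1922)
7: 7 → 1  (reaches 1)
base-7 4-happy: 7

1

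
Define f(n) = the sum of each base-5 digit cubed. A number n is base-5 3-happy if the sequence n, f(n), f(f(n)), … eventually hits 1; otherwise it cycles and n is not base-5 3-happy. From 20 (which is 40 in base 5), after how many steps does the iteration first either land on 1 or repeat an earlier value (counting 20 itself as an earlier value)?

4

20 = (4,0)_5 → 4³ + 0³ = 64
64 = (2,2,4)_5 → 2³ + 2³ + 4³ = 80
80 = (3,1,0)_5 → 3³ + 1³ + 0³ = 28
28 = (1,0,3)_5 → 1³ + 0³ + 3³ = 28  — 28 repeats.
That took 4 steps.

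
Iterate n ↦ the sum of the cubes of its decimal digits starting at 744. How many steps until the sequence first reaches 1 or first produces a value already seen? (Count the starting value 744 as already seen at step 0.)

744 → 471
471 → 408
408 → 576
576 → 684
684 → 792
792 → 1080
1080 → 513
513 → 153
153 → 153  — 153 repeats.
That took 9 steps.

9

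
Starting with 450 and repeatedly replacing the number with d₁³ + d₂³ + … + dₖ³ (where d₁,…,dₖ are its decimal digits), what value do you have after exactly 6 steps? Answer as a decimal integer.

153

450 → 4³ + 5³ + 0³ = 189
189 → 1³ + 8³ + 9³ = 1242
1242 → 1³ + 2³ + 4³ + 2³ = 81
81 → 8³ + 1³ = 513
513 → 5³ + 1³ + 3³ = 153
153 → 1³ + 5³ + 3³ = 153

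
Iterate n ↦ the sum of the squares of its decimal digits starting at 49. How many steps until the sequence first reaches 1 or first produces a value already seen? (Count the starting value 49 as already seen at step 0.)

4

49 → 4² + 9² = 97
97 → 9² + 7² = 130
130 → 1² + 3² + 0² = 10
10 → 1² + 0² = 1  — reached 1.
That took 4 steps.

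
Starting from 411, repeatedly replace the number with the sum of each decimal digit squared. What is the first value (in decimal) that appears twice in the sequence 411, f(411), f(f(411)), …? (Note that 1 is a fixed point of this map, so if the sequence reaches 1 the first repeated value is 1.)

37

411 → 4² + 1² + 1² = 16 + 1 + 1 = 18
18 → 1² + 8² = 1 + 64 = 65
65 → 6² + 5² = 36 + 25 = 61
61 → 6² + 1² = 36 + 1 = 37
37 → 3² + 7² = 9 + 49 = 58
58 → 5² + 8² = 25 + 64 = 89
89 → 8² + 9² = 64 + 81 = 145
145 → 1² + 4² + 5² = 1 + 16 + 25 = 42
42 → 4² + 2² = 16 + 4 = 20
20 → 2² + 0² = 4 + 0 = 4
4 → 4² = 16
16 → 1² + 6² = 1 + 36 = 37  — 37 already appeared earlier.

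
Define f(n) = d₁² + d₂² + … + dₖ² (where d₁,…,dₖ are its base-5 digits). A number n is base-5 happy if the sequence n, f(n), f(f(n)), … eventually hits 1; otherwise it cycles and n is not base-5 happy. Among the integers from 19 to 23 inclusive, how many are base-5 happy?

2

19: 19 → 25 → 1  (reaches 1)
20: 20 → 16 → 10 → 4 → 16  (repeats 16)
21: 21 → 17 → 13 → 13  (repeats 13)
22: 22 → 20 → 16 → 10 → 4 → 16  (repeats 16)
23: 23 → 25 → 1  (reaches 1)
base-5 happy: 19, 23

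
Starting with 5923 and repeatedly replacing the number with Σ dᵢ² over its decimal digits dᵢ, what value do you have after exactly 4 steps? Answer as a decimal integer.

58

5923 → 119
119 → 83
83 → 73
73 → 58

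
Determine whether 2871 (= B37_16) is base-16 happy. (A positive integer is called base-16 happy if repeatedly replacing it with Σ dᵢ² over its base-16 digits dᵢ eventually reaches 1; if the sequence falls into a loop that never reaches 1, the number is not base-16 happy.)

base-16 happy

2871 = (11,3,7)_16 → 11² + 3² + 7² = 121 + 9 + 49 = 179
179 = (11,3)_16 → 11² + 3² = 121 + 9 = 130
130 = (8,2)_16 → 8² + 2² = 64 + 4 = 68
68 = (4,4)_16 → 4² + 4² = 16 + 16 = 32
32 = (2,0)_16 → 2² + 0² = 4 + 0 = 4
4 = (4)_16 → 4² = 16
16 = (1,0)_16 → 1² + 0² = 1 + 0 = 1  — reached 1.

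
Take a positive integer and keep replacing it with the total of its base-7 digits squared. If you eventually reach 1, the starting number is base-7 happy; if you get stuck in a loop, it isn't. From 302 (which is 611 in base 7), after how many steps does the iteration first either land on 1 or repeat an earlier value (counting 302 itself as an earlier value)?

302 = (6,1,1)_7 → 6² + 1² + 1² = 38
38 = (5,3)_7 → 5² + 3² = 34
34 = (4,6)_7 → 4² + 6² = 52
52 = (1,0,3)_7 → 1² + 0² + 3² = 10
10 = (1,3)_7 → 1² + 3² = 10  — 10 repeats.
That took 5 steps.

5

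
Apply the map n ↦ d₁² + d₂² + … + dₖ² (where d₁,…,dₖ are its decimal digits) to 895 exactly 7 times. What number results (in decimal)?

895 → 170
170 → 50
50 → 25
25 → 29
29 → 85
85 → 89
89 → 145

145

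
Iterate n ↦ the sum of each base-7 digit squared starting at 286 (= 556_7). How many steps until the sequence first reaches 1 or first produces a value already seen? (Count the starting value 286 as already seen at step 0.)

286 = (5,5,6)_7 → 5² + 5² + 6² = 25 + 25 + 36 = 86
86 = (1,5,2)_7 → 1² + 5² + 2² = 1 + 25 + 4 = 30
30 = (4,2)_7 → 4² + 2² = 16 + 4 = 20
20 = (2,6)_7 → 2² + 6² = 4 + 36 = 40
40 = (5,5)_7 → 5² + 5² = 25 + 25 = 50
50 = (1,0,1)_7 → 1² + 0² + 1² = 1 + 0 + 1 = 2
2 = (2)_7 → 2² = 4
4 = (4)_7 → 4² = 16
16 = (2,2)_7 → 2² + 2² = 4 + 4 = 8
8 = (1,1)_7 → 1² + 1² = 1 + 1 = 2  — 2 repeats.
That took 10 steps.

10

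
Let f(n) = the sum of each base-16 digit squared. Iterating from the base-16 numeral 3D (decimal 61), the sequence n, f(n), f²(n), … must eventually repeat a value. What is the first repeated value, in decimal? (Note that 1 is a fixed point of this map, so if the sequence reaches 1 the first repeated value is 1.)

169

61 = (3,13)_16 → 3² + 13² = 9 + 169 = 178
178 = (11,2)_16 → 11² + 2² = 121 + 4 = 125
125 = (7,13)_16 → 7² + 13² = 49 + 169 = 218
218 = (13,10)_16 → 13² + 10² = 169 + 100 = 269
269 = (1,0,13)_16 → 1² + 0² + 13² = 1 + 0 + 169 = 170
170 = (10,10)_16 → 10² + 10² = 100 + 100 = 200
200 = (12,8)_16 → 12² + 8² = 144 + 64 = 208
208 = (13,0)_16 → 13² + 0² = 169 + 0 = 169
169 = (10,9)_16 → 10² + 9² = 100 + 81 = 181
181 = (11,5)_16 → 11² + 5² = 121 + 25 = 146
146 = (9,2)_16 → 9² + 2² = 81 + 4 = 85
85 = (5,5)_16 → 5² + 5² = 25 + 25 = 50
50 = (3,2)_16 → 3² + 2² = 9 + 4 = 13
13 = (13)_16 → 13² = 169  — 169 already appeared earlier.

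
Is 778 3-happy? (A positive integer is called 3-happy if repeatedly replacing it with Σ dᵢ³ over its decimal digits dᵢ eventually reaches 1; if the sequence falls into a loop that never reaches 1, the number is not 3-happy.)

3-happy

778 → 7³ + 7³ + 8³ = 1198
1198 → 1³ + 1³ + 9³ + 8³ = 1243
1243 → 1³ + 2³ + 4³ + 3³ = 100
100 → 1³ + 0³ + 0³ = 1  — reached 1.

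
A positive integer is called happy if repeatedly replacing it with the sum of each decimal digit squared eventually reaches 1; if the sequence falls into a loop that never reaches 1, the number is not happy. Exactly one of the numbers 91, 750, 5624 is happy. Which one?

91: 91 → 82 → 68 → 100 → 1  — reaches 1 (happy)
750: 750 → 74 → 65 → 61 → 37 → 58 → 89 → 145 → 42 → 20 → 4 → 16 → 37  — repeats 37 (not happy)
5624: 5624 → 81 → 65 → 61 → 37 → 58 → 89 → 145 → 42 → 20 → 4 → 16 → 37  — repeats 37 (not happy)

91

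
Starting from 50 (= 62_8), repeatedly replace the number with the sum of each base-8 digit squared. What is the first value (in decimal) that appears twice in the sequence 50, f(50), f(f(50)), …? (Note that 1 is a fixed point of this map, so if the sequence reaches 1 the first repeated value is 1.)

50 = (6,2)_8 → 6² + 2² = 40
40 = (5,0)_8 → 5² + 0² = 25
25 = (3,1)_8 → 3² + 1² = 10
10 = (1,2)_8 → 1² + 2² = 5
5 = (5)_8 → 5² = 25  — 25 already appeared earlier.

25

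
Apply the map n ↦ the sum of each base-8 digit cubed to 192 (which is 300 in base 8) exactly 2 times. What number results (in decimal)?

192 = (3,0,0)_8 → 3³ + 0³ + 0³ = 27 + 0 + 0 = 27
27 = (3,3)_8 → 3³ + 3³ = 27 + 27 = 54

54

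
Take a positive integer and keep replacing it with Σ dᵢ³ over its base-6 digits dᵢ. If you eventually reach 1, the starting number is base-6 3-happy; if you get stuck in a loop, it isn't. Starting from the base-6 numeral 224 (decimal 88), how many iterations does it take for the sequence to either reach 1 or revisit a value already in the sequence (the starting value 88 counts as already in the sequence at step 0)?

88 = (2,2,4)_6 → 2³ + 2³ + 4³ = 8 + 8 + 64 = 80
80 = (2,1,2)_6 → 2³ + 1³ + 2³ = 8 + 1 + 8 = 17
17 = (2,5)_6 → 2³ + 5³ = 8 + 125 = 133
133 = (3,4,1)_6 → 3³ + 4³ + 1³ = 27 + 64 + 1 = 92
92 = (2,3,2)_6 → 2³ + 3³ + 2³ = 8 + 27 + 8 = 43
43 = (1,1,1)_6 → 1³ + 1³ + 1³ = 1 + 1 + 1 = 3
3 = (3)_6 → 3³ = 27
27 = (4,3)_6 → 4³ + 3³ = 64 + 27 = 91
91 = (2,3,1)_6 → 2³ + 3³ + 1³ = 8 + 27 + 1 = 36
36 = (1,0,0)_6 → 1³ + 0³ + 0³ = 1 + 0 + 0 = 1  — reached 1.
That took 10 steps.

10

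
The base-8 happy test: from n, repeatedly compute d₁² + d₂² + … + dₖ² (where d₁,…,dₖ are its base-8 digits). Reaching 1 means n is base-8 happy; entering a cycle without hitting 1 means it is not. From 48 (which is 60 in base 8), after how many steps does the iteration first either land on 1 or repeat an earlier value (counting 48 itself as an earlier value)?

48 = (6,0)_8 → 6² + 0² = 36
36 = (4,4)_8 → 4² + 4² = 32
32 = (4,0)_8 → 4² + 0² = 16
16 = (2,0)_8 → 2² + 0² = 4
4 = (4)_8 → 4² = 16  — 16 repeats.
That took 5 steps.

5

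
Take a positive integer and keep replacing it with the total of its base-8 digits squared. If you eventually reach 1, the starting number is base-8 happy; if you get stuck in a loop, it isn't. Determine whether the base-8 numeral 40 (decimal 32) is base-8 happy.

32 = (4,0)_8 → 16
16 = (2,0)_8 → 4
4 = (4)_8 → 16  — 16 already seen; the sequence cycles without reaching 1.

not base-8 happy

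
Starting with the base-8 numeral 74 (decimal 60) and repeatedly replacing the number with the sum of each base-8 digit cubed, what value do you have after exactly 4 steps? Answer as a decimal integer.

217

60 = (7,4)_8 → 7³ + 4³ = 407
407 = (6,2,7)_8 → 6³ + 2³ + 7³ = 567
567 = (1,0,6,7)_8 → 1³ + 0³ + 6³ + 7³ = 560
560 = (1,0,6,0)_8 → 1³ + 0³ + 6³ + 0³ = 217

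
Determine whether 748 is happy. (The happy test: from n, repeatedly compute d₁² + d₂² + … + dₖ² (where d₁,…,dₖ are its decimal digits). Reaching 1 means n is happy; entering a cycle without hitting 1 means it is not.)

748 → 7² + 4² + 8² = 49 + 16 + 64 = 129
129 → 1² + 2² + 9² = 1 + 4 + 81 = 86
86 → 8² + 6² = 64 + 36 = 100
100 → 1² + 0² + 0² = 1 + 0 + 0 = 1  — reached 1.

happy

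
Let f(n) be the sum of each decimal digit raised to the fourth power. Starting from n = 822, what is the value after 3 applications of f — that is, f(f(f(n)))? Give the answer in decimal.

8194

822 → 8⁴ + 2⁴ + 2⁴ = 4128
4128 → 4⁴ + 1⁴ + 2⁴ + 8⁴ = 4369
4369 → 4⁴ + 3⁴ + 6⁴ + 9⁴ = 8194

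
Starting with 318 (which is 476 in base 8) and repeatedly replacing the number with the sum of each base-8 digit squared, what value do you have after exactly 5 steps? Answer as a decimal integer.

318 = (4,7,6)_8 → 101
101 = (1,4,5)_8 → 42
42 = (5,2)_8 → 29
29 = (3,5)_8 → 34
34 = (4,2)_8 → 20

20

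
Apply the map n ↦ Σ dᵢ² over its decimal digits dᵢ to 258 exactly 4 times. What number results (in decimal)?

65

258 → 2² + 5² + 8² = 93
93 → 9² + 3² = 90
90 → 9² + 0² = 81
81 → 8² + 1² = 65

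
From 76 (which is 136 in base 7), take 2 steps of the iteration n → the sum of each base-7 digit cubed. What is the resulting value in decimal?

496

76 = (1,3,6)_7 → 1³ + 3³ + 6³ = 244
244 = (4,6,6)_7 → 4³ + 6³ + 6³ = 496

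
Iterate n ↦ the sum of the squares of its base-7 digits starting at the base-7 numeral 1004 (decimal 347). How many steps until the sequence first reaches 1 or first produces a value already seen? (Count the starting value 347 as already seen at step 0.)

347 = (1,0,0,4)_7 → 1² + 0² + 0² + 4² = 17
17 = (2,3)_7 → 2² + 3² = 13
13 = (1,6)_7 → 1² + 6² = 37
37 = (5,2)_7 → 5² + 2² = 29
29 = (4,1)_7 → 4² + 1² = 17  — 17 repeats.
That took 5 steps.

5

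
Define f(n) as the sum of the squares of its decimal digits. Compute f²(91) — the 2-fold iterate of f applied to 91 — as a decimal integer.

68

91 → 9² + 1² = 81 + 1 = 82
82 → 8² + 2² = 64 + 4 = 68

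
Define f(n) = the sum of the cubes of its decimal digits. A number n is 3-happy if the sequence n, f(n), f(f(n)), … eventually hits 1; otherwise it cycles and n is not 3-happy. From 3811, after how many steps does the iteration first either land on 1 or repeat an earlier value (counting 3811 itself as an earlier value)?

3811 → 3³ + 8³ + 1³ + 1³ = 541
541 → 5³ + 4³ + 1³ = 190
190 → 1³ + 9³ + 0³ = 730
730 → 7³ + 3³ + 0³ = 370
370 → 3³ + 7³ + 0³ = 370  — 370 repeats.
That took 5 steps.

5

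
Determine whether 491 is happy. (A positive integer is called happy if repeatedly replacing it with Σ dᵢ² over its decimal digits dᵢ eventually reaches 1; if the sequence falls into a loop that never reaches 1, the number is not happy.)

491 → 4² + 9² + 1² = 16 + 81 + 1 = 98
98 → 9² + 8² = 81 + 64 = 145
145 → 1² + 4² + 5² = 1 + 16 + 25 = 42
42 → 4² + 2² = 16 + 4 = 20
20 → 2² + 0² = 4 + 0 = 4
4 → 4² = 16
16 → 1² + 6² = 1 + 36 = 37
37 → 3² + 7² = 9 + 49 = 58
58 → 5² + 8² = 25 + 64 = 89
89 → 8² + 9² = 64 + 81 = 145  — 145 already seen; the sequence cycles without reaching 1.

not happy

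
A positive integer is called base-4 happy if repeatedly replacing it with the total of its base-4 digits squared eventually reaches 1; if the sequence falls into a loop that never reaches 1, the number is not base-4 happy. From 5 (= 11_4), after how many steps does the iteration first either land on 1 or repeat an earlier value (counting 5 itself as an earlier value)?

5 = (1,1)_4 → 2
2 = (2)_4 → 4
4 = (1,0)_4 → 1  — reached 1.
That took 3 steps.

3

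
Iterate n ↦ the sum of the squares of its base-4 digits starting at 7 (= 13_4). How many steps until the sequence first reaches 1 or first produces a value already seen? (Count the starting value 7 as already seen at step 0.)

7 = (1,3)_4 → 10
10 = (2,2)_4 → 8
8 = (2,0)_4 → 4
4 = (1,0)_4 → 1  — reached 1.
That took 4 steps.

4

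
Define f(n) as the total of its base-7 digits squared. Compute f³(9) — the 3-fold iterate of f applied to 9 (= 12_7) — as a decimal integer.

25

9 = (1,2)_7 → 1² + 2² = 5
5 = (5)_7 → 5² = 25
25 = (3,4)_7 → 3² + 4² = 25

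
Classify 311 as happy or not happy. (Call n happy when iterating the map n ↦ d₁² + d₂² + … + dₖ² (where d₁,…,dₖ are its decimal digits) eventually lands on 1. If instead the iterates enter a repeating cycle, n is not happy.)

not happy

311 → 11
11 → 2
2 → 4
4 → 16
16 → 37
37 → 58
58 → 89
89 → 145
145 → 42
42 → 20
20 → 4  — 4 already seen; the sequence cycles without reaching 1.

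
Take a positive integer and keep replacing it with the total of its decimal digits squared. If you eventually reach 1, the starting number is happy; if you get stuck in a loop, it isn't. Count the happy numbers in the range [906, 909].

1

906: 906 → 117 → 51 → 26 → 40 → 16 → 37 → 58 → 89 → 145 → 42 → 20 → 4 → 16  — not happy
907: 907 → 130 → 10 → 1  — happy
908: 908 → 145 → 42 → 20 → 4 → 16 → 37 → 58 → 89 → 145  — not happy
909: 909 → 162 → 41 → 17 → 50 → 25 → 29 → 85 → 89 → 145 → 42 → 20 → 4 → 16 → 37 → 58 → 89  — not happy
happy: 907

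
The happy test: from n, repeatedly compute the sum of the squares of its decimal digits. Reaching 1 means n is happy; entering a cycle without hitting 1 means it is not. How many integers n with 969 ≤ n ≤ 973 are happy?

969: 969 → 198 → 146 → 53 → 34 → 25 → 29 → 85 → 89 → 145 → 42 → 20 → 4 → 16 → 37 → 58 → 89  — not happy
970: 970 → 130 → 10 → 1  — happy
971: 971 → 131 → 11 → 2 → 4 → 16 → 37 → 58 → 89 → 145 → 42 → 20 → 4  — not happy
972: 972 → 134 → 26 → 40 → 16 → 37 → 58 → 89 → 145 → 42 → 20 → 4 → 16  — not happy
973: 973 → 139 → 91 → 82 → 68 → 100 → 1  — happy
happy: 970, 973

2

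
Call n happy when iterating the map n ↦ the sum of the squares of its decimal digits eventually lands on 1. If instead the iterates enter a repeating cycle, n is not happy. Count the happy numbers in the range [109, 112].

1

109: 109 → 82 → 68 → 100 → 1  — happy
110: 110 → 2 → 4 → 16 → 37 → 58 → 89 → 145 → 42 → 20 → 4  — not happy
111: 111 → 3 → 9 → 81 → 65 → 61 → 37 → 58 → 89 → 145 → 42 → 20 → 4 → 16 → 37  — not happy
112: 112 → 6 → 36 → 45 → 41 → 17 → 50 → 25 → 29 → 85 → 89 → 145 → 42 → 20 → 4 → 16 → 37 → 58 → 89  — not happy
happy: 109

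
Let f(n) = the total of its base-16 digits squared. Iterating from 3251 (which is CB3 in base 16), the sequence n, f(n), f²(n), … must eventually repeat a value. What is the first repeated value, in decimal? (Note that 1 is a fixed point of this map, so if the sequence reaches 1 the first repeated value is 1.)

3251 = (12,11,3)_16 → 12² + 11² + 3² = 144 + 121 + 9 = 274
274 = (1,1,2)_16 → 1² + 1² + 2² = 1 + 1 + 4 = 6
6 = (6)_16 → 6² = 36
36 = (2,4)_16 → 2² + 4² = 4 + 16 = 20
20 = (1,4)_16 → 1² + 4² = 1 + 16 = 17
17 = (1,1)_16 → 1² + 1² = 1 + 1 = 2
2 = (2)_16 → 2² = 4
4 = (4)_16 → 4² = 16
16 = (1,0)_16 → 1² + 0² = 1 + 0 = 1  — reached the fixed point 1.
1 → 1, so 1 is the first repeated value.

1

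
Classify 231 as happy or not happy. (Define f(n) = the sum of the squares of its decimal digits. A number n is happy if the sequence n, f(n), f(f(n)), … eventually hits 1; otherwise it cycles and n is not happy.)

231 → 2² + 3² + 1² = 4 + 9 + 1 = 14
14 → 1² + 4² = 1 + 16 = 17
17 → 1² + 7² = 1 + 49 = 50
50 → 5² + 0² = 25 + 0 = 25
25 → 2² + 5² = 4 + 25 = 29
29 → 2² + 9² = 4 + 81 = 85
85 → 8² + 5² = 64 + 25 = 89
89 → 8² + 9² = 64 + 81 = 145
145 → 1² + 4² + 5² = 1 + 16 + 25 = 42
42 → 4² + 2² = 16 + 4 = 20
20 → 2² + 0² = 4 + 0 = 4
4 → 4² = 16
16 → 1² + 6² = 1 + 36 = 37
37 → 3² + 7² = 9 + 49 = 58
58 → 5² + 8² = 25 + 64 = 89  — 89 already seen; the sequence cycles without reaching 1.

not happy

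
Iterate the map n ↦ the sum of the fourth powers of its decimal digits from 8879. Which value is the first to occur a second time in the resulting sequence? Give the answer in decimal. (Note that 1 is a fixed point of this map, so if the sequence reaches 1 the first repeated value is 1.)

8208

8879 → 8⁴ + 8⁴ + 7⁴ + 9⁴ = 4096 + 4096 + 2401 + 6561 = 17154
17154 → 1⁴ + 7⁴ + 1⁴ + 5⁴ + 4⁴ = 1 + 2401 + 1 + 625 + 256 = 3284
3284 → 3⁴ + 2⁴ + 8⁴ + 4⁴ = 81 + 16 + 4096 + 256 = 4449
4449 → 4⁴ + 4⁴ + 4⁴ + 9⁴ = 256 + 256 + 256 + 6561 = 7329
7329 → 7⁴ + 3⁴ + 2⁴ + 9⁴ = 2401 + 81 + 16 + 6561 = 9059
9059 → 9⁴ + 0⁴ + 5⁴ + 9⁴ = 6561 + 0 + 625 + 6561 = 13747
13747 → 1⁴ + 3⁴ + 7⁴ + 4⁴ + 7⁴ = 1 + 81 + 2401 + 256 + 2401 = 5140
5140 → 5⁴ + 1⁴ + 4⁴ + 0⁴ = 625 + 1 + 256 + 0 = 882
882 → 8⁴ + 8⁴ + 2⁴ = 4096 + 4096 + 16 = 8208
8208 → 8⁴ + 2⁴ + 0⁴ + 8⁴ = 4096 + 16 + 0 + 4096 = 8208  — 8208 already appeared earlier.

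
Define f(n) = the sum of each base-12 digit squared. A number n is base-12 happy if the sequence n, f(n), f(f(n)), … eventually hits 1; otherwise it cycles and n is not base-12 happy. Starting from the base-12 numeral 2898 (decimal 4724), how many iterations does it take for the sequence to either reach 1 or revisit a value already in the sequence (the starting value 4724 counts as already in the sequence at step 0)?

6

4724 = (2,8,9,8)_12 → 213
213 = (1,5,9)_12 → 107
107 = (8,11)_12 → 185
185 = (1,3,5)_12 → 35
35 = (2,11)_12 → 125
125 = (10,5)_12 → 125  — 125 repeats.
That took 6 steps.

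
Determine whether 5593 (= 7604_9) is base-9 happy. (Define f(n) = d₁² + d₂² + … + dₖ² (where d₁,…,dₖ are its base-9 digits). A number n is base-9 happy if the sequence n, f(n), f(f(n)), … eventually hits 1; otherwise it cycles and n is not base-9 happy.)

base-9 happy

5593 = (7,6,0,4)_9 → 101
101 = (1,2,2)_9 → 9
9 = (1,0)_9 → 1  — reached 1.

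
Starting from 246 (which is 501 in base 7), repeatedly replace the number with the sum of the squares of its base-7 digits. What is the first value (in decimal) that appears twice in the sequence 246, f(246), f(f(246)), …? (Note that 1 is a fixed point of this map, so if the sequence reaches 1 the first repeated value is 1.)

246 = (5,0,1)_7 → 5² + 0² + 1² = 25 + 0 + 1 = 26
26 = (3,5)_7 → 3² + 5² = 9 + 25 = 34
34 = (4,6)_7 → 4² + 6² = 16 + 36 = 52
52 = (1,0,3)_7 → 1² + 0² + 3² = 1 + 0 + 9 = 10
10 = (1,3)_7 → 1² + 3² = 1 + 9 = 10  — 10 already appeared earlier.

10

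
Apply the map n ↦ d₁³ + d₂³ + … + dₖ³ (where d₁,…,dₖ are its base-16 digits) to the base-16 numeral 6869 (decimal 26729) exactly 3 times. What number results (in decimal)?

1457

26729 = (6,8,6,9)_16 → 6³ + 8³ + 6³ + 9³ = 1673
1673 = (6,8,9)_16 → 6³ + 8³ + 9³ = 1457
1457 = (5,11,1)_16 → 5³ + 11³ + 1³ = 1457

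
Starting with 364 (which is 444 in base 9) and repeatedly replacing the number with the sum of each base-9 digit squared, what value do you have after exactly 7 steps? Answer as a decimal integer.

74

364 = (4,4,4)_9 → 4² + 4² + 4² = 16 + 16 + 16 = 48
48 = (5,3)_9 → 5² + 3² = 25 + 9 = 34
34 = (3,7)_9 → 3² + 7² = 9 + 49 = 58
58 = (6,4)_9 → 6² + 4² = 36 + 16 = 52
52 = (5,7)_9 → 5² + 7² = 25 + 49 = 74
74 = (8,2)_9 → 8² + 2² = 64 + 4 = 68
68 = (7,5)_9 → 7² + 5² = 49 + 25 = 74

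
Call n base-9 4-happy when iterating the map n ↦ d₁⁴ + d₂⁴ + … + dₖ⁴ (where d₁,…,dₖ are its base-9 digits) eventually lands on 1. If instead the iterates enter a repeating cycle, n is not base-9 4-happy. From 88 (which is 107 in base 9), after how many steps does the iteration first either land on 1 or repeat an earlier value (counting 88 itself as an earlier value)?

14

88 = (1,0,7)_9 → 1⁴ + 0⁴ + 7⁴ = 1 + 0 + 2401 = 2402
2402 = (3,2,5,8)_9 → 3⁴ + 2⁴ + 5⁴ + 8⁴ = 81 + 16 + 625 + 4096 = 4818
4818 = (6,5,4,3)_9 → 6⁴ + 5⁴ + 4⁴ + 3⁴ = 1296 + 625 + 256 + 81 = 2258
2258 = (3,0,7,8)_9 → 3⁴ + 0⁴ + 7⁴ + 8⁴ = 81 + 0 + 2401 + 4096 = 6578
6578 = (1,0,0,1,8)_9 → 1⁴ + 0⁴ + 0⁴ + 1⁴ + 8⁴ = 1 + 0 + 0 + 1 + 4096 = 4098
4098 = (5,5,5,3)_9 → 5⁴ + 5⁴ + 5⁴ + 3⁴ = 625 + 625 + 625 + 81 = 1956
1956 = (2,6,1,3)_9 → 2⁴ + 6⁴ + 1⁴ + 3⁴ = 16 + 1296 + 1 + 81 = 1394
1394 = (1,8,1,8)_9 → 1⁴ + 8⁴ + 1⁴ + 8⁴ = 1 + 4096 + 1 + 4096 = 8194
8194 = (1,2,2,1,4)_9 → 1⁴ + 2⁴ + 2⁴ + 1⁴ + 4⁴ = 1 + 16 + 16 + 1 + 256 = 290
290 = (3,5,2)_9 → 3⁴ + 5⁴ + 2⁴ = 81 + 625 + 16 = 722
722 = (8,8,2)_9 → 8⁴ + 8⁴ + 2⁴ = 4096 + 4096 + 16 = 8208
8208 = (1,2,2,3,0)_9 → 1⁴ + 2⁴ + 2⁴ + 3⁴ + 0⁴ = 1 + 16 + 16 + 81 + 0 = 114
114 = (1,3,6)_9 → 1⁴ + 3⁴ + 6⁴ = 1 + 81 + 1296 = 1378
1378 = (1,8,0,1)_9 → 1⁴ + 8⁴ + 0⁴ + 1⁴ = 1 + 4096 + 0 + 1 = 4098  — 4098 repeats.
That took 14 steps.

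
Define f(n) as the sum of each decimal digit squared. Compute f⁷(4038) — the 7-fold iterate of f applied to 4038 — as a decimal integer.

4038 → 4² + 0² + 3² + 8² = 89
89 → 8² + 9² = 145
145 → 1² + 4² + 5² = 42
42 → 4² + 2² = 20
20 → 2² + 0² = 4
4 → 4² = 16
16 → 1² + 6² = 37

37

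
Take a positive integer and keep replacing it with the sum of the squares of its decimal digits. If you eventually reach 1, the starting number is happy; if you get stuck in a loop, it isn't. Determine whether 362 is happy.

happy

362 → 3² + 6² + 2² = 9 + 36 + 4 = 49
49 → 4² + 9² = 16 + 81 = 97
97 → 9² + 7² = 81 + 49 = 130
130 → 1² + 3² + 0² = 1 + 9 + 0 = 10
10 → 1² + 0² = 1 + 0 = 1  — reached 1.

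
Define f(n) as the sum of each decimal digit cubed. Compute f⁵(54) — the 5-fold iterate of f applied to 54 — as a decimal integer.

54 → 5³ + 4³ = 189
189 → 1³ + 8³ + 9³ = 1242
1242 → 1³ + 2³ + 4³ + 2³ = 81
81 → 8³ + 1³ = 513
513 → 5³ + 1³ + 3³ = 153

153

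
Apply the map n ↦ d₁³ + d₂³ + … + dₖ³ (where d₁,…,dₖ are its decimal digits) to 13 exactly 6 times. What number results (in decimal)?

133

13 → 1³ + 3³ = 1 + 27 = 28
28 → 2³ + 8³ = 8 + 512 = 520
520 → 5³ + 2³ + 0³ = 125 + 8 + 0 = 133
133 → 1³ + 3³ + 3³ = 1 + 27 + 27 = 55
55 → 5³ + 5³ = 125 + 125 = 250
250 → 2³ + 5³ + 0³ = 8 + 125 + 0 = 133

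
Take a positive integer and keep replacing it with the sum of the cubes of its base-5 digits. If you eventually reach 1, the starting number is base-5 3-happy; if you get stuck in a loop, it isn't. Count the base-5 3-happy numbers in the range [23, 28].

23: 23 → 91 → 55 → 9 → 65 → 35 → 9  — not base-5 3-happy
24: 24 → 128 → 28 → 28  — not base-5 3-happy
25: 25 → 1  — base-5 3-happy
26: 26 → 2 → 8 → 28 → 28  — not base-5 3-happy
27: 27 → 9 → 65 → 35 → 9  — not base-5 3-happy
28: 28 → 28  — not base-5 3-happy
base-5 3-happy: 25

1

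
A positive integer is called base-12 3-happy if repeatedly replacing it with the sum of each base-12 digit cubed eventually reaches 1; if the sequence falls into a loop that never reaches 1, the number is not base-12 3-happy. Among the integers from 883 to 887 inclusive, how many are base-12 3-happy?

883: 883 → 560 → 1539 → 1539  (repeats 1539)
884: 884 → 729 → 854 → 1464 → 1008 → 343 → 415 → 1351 → 1136 → 1855 → 1344 → 793 → 342 → 288 → 8 → 512 → 755 → 1464  (repeats 1464)
885: 885 → 946 → 1432 → 2124 → 738 → 342 → 288 → 8 → 512 → 755 → 1464 → 1008 → 343 → 415 → 1351 → 1136 → 1855 → 1344 → 793 → 342  (repeats 342)
886: 886 → 1217 → 762 → 368 → 736 → 190 → 1028 → 856 → 1520 → 1728 → 1  (reaches 1)
887: 887 → 1548 → 1729 → 2 → 8 → 512 → 755 → 1464 → 1008 → 343 → 415 → 1351 → 1136 → 1855 → 1344 → 793 → 342 → 288 → 8  (repeats 8)
base-12 3-happy: 886

1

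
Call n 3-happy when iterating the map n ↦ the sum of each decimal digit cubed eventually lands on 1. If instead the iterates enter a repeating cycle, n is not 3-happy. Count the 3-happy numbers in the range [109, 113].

1

109: 109 → 730 → 370 → 370  (repeats 370)
110: 110 → 2 → 8 → 512 → 134 → 92 → 737 → 713 → 371 → 371  (repeats 371)
111: 111 → 3 → 27 → 351 → 153 → 153  (repeats 153)
112: 112 → 10 → 1  (reaches 1)
113: 113 → 29 → 737 → 713 → 371 → 371  (repeats 371)
3-happy: 112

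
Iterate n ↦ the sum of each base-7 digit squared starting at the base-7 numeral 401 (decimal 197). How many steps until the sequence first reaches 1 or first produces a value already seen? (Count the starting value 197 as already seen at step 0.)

5

197 = (4,0,1)_7 → 4² + 0² + 1² = 17
17 = (2,3)_7 → 2² + 3² = 13
13 = (1,6)_7 → 1² + 6² = 37
37 = (5,2)_7 → 5² + 2² = 29
29 = (4,1)_7 → 4² + 1² = 17  — 17 repeats.
That took 5 steps.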